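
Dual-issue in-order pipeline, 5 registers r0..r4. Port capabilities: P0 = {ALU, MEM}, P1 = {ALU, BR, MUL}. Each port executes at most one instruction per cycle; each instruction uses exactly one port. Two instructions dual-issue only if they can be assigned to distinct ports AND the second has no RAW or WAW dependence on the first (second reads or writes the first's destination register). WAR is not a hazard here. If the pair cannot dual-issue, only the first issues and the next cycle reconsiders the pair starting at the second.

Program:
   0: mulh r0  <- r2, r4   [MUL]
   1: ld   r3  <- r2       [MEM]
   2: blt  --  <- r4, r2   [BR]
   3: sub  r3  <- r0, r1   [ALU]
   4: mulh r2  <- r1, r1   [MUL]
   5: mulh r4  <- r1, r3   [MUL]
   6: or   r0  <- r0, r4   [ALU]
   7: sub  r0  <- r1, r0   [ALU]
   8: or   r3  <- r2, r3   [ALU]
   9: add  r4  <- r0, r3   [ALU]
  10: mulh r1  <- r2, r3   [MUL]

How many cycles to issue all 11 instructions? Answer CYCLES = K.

t=0 i0+i1:mulh/ld ; dual
t=1 i2+i3:blt/sub ; dual
t=2 i4:mulh ; no-port MUL/MUL
t=3 i5:mulh ; RAW r4
t=4 i6:or ; RAW+WAW r0
t=5 i7+i8:sub/or ; dual
t=6 i9+i10:add/mulh ; dual

CYCLES = 7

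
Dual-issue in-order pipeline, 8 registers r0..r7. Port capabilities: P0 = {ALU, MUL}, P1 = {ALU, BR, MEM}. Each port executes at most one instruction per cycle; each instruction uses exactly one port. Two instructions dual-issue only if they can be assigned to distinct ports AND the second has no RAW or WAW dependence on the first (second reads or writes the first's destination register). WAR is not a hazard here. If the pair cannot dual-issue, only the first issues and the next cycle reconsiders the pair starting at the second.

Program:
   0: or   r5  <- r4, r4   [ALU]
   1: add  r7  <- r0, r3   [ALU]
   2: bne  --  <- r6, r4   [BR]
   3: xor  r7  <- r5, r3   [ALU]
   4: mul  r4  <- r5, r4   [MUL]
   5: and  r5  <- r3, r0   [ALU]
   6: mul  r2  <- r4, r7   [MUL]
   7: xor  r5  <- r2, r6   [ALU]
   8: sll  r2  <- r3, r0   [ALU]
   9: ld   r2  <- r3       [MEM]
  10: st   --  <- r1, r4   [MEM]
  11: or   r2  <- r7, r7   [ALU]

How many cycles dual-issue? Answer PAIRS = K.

#0 head=0: or;add i0+i1 dual
#1 head=2: bne;xor i2+i3 dual
#2 head=4: mul;and i4+i5 dual
#3 head=6: mul i6 RAW r2
#4 head=7: xor;sll i7+i8 dual
#5 head=9: ld i9 no-port MEM/MEM
#6 head=10: st;or i10+i11 dual

PAIRS = 5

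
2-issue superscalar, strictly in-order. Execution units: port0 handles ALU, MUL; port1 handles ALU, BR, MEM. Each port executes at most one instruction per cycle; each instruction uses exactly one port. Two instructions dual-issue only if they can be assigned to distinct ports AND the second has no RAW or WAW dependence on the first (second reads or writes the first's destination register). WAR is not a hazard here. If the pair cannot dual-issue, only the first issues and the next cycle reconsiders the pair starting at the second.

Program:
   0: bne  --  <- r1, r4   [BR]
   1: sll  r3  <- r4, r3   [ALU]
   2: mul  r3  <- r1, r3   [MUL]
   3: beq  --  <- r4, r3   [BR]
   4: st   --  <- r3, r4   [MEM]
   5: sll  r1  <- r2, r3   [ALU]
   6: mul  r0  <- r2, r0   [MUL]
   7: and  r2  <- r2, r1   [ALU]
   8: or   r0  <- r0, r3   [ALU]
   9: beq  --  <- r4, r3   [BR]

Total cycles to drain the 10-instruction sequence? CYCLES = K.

#0 head=0: bne.BR;sll.ALU i0+i1 dual
#1 head=2: mul.MUL i2 RAW r3
#2 head=3: beq.BR i3 no-port BR/MEM
#3 head=4: st.MEM;sll.ALU i4+i5 dual
#4 head=6: mul.MUL;and.ALU i6+i7 dual
#5 head=8: or.ALU;beq.BR i8+i9 dual

CYCLES = 6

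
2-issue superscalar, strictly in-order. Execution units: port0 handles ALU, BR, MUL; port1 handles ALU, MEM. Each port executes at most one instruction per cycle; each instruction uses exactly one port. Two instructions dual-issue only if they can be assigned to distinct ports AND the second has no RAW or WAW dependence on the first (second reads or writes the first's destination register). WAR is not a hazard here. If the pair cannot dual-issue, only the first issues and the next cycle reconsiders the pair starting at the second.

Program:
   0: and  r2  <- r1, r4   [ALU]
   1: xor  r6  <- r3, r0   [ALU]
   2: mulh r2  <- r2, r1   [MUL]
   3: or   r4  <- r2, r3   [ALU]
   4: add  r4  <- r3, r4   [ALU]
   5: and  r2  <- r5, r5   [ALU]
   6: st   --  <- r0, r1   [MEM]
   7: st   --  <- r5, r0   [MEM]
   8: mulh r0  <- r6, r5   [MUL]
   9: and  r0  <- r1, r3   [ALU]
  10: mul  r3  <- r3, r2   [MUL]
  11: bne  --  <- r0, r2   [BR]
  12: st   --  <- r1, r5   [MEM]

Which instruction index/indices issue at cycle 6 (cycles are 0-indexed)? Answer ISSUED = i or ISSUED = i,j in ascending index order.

0. and.ALU/xor.ALU @i0/i1  | dual
1. mulh.MUL @i2  | RAW r2
2. or.ALU @i3  | RAW+WAW r4
3. add.ALU/and.ALU @i4/i5  | dual
4. st.MEM @i6  | no-port MEM/MEM
5. st.MEM/mulh.MUL @i7/i8  | dual
6. and.ALU/mul.MUL @i9/i10  | dual
7. bne.BR/st.MEM @i11/i12  | dual

ISSUED = 9,10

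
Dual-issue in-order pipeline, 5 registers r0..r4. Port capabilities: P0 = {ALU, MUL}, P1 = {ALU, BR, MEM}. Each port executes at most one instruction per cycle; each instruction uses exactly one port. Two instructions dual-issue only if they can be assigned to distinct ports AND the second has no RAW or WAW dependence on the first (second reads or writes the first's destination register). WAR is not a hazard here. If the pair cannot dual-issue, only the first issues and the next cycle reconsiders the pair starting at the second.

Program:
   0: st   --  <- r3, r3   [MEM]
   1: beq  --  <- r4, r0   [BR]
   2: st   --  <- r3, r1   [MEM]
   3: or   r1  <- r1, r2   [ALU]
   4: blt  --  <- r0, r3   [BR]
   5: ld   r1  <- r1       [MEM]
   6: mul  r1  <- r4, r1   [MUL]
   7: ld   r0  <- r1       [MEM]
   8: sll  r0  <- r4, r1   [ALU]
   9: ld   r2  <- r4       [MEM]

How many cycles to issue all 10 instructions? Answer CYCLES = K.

CYCLES = 8

#0 head=0: st i0 no-port MEM/BR
#1 head=1: beq i1 no-port BR/MEM
#2 head=2: st/or i2/i3 2-wide
#3 head=4: blt i4 no-port BR/MEM
#4 head=5: ld i5 RAW+WAW r1
#5 head=6: mul i6 RAW r1
#6 head=7: ld i7 WAW r0
#7 head=8: sll/ld i8/i9 2-wide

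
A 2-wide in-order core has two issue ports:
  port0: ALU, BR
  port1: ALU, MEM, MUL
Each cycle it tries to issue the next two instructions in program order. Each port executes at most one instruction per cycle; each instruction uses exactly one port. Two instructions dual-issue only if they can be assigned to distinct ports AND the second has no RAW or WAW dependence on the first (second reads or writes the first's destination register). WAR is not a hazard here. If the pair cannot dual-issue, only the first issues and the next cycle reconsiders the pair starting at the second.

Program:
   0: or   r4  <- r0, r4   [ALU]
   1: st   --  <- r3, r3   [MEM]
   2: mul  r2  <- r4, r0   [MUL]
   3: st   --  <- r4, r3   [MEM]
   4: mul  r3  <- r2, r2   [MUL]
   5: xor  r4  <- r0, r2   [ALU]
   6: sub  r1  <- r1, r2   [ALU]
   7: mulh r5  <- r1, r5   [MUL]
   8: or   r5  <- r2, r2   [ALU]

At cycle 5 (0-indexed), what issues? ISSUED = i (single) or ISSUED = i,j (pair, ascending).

ISSUED = 7

[0] i0,i1  or.ALU st.MEM  -- dual
[1] i2  mul.MUL  -- no-port MUL/MEM
[2] i3  st.MEM  -- no-port MEM/MUL
[3] i4,i5  mul.MUL xor.ALU  -- dual
[4] i6  sub.ALU  -- RAW r1
[5] i7  mulh.MUL  -- WAW r5
[6] i8  or.ALU  -- tail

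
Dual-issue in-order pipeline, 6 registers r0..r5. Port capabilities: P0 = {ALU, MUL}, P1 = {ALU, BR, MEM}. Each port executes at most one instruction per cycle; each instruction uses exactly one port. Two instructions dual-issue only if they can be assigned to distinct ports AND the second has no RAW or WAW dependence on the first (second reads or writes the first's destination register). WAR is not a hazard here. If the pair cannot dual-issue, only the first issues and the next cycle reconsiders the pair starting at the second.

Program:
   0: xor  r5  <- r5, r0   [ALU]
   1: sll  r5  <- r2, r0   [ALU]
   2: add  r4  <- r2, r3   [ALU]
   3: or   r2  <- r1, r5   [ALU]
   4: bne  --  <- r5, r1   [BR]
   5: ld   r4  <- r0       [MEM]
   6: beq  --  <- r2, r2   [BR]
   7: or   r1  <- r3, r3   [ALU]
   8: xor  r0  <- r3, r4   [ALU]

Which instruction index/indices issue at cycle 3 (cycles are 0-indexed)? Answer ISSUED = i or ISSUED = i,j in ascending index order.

  cy0 -> i0 (xor) WAW r5
  cy1 -> i1,i2 (sll;add) pair
  cy2 -> i3,i4 (or;bne) pair
  cy3 -> i5 (ld) no-port MEM/BR
  cy4 -> i6,i7 (beq;or) pair
  cy5 -> i8 (xor) tail

ISSUED = 5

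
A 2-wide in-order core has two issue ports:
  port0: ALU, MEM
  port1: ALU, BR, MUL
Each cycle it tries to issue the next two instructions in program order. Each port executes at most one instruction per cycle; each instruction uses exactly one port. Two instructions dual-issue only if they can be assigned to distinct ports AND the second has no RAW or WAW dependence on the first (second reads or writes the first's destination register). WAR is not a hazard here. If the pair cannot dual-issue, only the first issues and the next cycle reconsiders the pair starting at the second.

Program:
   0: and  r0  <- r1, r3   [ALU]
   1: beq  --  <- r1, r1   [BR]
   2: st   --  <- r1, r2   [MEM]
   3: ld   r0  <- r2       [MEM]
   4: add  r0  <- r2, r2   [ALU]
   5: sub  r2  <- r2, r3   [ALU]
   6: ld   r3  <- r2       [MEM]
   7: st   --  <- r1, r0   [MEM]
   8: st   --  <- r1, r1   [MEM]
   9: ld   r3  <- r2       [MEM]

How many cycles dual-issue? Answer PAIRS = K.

0. and.ALU beq.BR @i0+i1  | 2-wide
1. st.MEM @i2  | no-port MEM/MEM
2. ld.MEM @i3  | WAW r0
3. add.ALU sub.ALU @i4+i5  | 2-wide
4. ld.MEM @i6  | no-port MEM/MEM
5. st.MEM @i7  | no-port MEM/MEM
6. st.MEM @i8  | no-port MEM/MEM
7. ld.MEM @i9  | tail

PAIRS = 2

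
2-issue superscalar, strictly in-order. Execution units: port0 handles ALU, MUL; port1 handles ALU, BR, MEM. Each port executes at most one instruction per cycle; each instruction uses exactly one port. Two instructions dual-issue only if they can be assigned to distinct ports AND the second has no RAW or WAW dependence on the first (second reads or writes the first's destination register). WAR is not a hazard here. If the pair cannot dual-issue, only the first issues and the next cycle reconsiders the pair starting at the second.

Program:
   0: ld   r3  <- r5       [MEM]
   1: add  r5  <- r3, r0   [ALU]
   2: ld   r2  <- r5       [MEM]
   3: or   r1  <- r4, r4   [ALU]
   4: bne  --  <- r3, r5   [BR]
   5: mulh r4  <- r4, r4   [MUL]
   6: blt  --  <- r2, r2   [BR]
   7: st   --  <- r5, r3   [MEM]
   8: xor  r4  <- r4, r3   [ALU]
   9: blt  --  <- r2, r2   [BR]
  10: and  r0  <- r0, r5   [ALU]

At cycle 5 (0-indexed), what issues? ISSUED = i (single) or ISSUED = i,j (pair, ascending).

[0] i0  ld  -- RAW r3
[1] i1  add  -- RAW r5
[2] i2,i3  ld+or  -- dual
[3] i4,i5  bne+mulh  -- dual
[4] i6  blt  -- no-port BR/MEM
[5] i7,i8  st+xor  -- dual
[6] i9,i10  blt+and  -- dual

ISSUED = 7,8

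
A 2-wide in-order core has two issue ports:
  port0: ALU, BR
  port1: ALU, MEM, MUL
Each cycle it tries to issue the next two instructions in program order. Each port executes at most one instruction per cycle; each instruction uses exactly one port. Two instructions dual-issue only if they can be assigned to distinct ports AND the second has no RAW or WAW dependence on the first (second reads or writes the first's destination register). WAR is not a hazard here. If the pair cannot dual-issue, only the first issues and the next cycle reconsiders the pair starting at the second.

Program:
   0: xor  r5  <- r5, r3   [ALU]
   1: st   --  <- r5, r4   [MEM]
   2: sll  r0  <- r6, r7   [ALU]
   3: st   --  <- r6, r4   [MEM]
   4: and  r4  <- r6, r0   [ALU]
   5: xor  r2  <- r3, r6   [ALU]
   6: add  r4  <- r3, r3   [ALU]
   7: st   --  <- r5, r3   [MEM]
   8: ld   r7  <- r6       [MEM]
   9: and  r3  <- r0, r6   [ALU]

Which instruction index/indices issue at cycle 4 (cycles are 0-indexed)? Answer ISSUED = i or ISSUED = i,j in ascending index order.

0. xor.ALU @i0  | RAW r5
1. st.MEM+sll.ALU @i1/i2  | pair
2. st.MEM+and.ALU @i3/i4  | pair
3. xor.ALU+add.ALU @i5/i6  | pair
4. st.MEM @i7  | no-port MEM/MEM
5. ld.MEM+and.ALU @i8/i9  | pair

ISSUED = 7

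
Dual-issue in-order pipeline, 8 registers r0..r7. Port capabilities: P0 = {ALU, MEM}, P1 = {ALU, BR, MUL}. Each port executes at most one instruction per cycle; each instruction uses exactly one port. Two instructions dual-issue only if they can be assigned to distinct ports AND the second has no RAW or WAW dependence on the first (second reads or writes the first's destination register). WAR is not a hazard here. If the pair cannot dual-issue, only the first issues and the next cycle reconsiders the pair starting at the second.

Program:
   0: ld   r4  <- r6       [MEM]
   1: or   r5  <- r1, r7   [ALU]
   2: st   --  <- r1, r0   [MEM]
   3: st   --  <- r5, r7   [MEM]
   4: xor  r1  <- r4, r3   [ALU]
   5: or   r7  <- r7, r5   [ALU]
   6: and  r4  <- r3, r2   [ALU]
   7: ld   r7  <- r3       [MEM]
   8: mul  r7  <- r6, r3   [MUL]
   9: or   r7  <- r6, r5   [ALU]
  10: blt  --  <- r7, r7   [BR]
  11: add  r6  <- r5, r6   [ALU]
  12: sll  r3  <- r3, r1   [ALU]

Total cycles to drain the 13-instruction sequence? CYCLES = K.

CYCLES = 9

  cy0 -> i0,i1 (ld;or) dual
  cy1 -> i2 (st) no-port MEM/MEM
  cy2 -> i3,i4 (st;xor) dual
  cy3 -> i5,i6 (or;and) dual
  cy4 -> i7 (ld) WAW r7
  cy5 -> i8 (mul) WAW r7
  cy6 -> i9 (or) RAW r7
  cy7 -> i10,i11 (blt;add) dual
  cy8 -> i12 (sll) tail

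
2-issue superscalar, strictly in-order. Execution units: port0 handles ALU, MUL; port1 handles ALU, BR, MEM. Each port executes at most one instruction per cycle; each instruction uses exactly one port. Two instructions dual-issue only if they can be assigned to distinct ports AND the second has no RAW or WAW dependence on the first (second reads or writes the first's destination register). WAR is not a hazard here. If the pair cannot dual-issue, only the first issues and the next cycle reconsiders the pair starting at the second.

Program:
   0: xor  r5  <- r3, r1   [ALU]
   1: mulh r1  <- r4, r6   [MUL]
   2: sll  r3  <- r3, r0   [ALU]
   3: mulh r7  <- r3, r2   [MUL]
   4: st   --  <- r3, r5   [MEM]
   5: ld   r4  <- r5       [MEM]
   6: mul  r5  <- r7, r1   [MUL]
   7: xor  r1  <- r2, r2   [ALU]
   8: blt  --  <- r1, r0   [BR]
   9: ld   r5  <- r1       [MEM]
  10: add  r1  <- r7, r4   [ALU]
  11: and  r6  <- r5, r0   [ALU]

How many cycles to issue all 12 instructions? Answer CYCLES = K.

t=0 i0,i1:xor/mulh ; pair
t=1 i2:sll ; RAW r3
t=2 i3,i4:mulh/st ; pair
t=3 i5,i6:ld/mul ; pair
t=4 i7:xor ; RAW r1
t=5 i8:blt ; no-port BR/MEM
t=6 i9,i10:ld/add ; pair
t=7 i11:and ; tail

CYCLES = 8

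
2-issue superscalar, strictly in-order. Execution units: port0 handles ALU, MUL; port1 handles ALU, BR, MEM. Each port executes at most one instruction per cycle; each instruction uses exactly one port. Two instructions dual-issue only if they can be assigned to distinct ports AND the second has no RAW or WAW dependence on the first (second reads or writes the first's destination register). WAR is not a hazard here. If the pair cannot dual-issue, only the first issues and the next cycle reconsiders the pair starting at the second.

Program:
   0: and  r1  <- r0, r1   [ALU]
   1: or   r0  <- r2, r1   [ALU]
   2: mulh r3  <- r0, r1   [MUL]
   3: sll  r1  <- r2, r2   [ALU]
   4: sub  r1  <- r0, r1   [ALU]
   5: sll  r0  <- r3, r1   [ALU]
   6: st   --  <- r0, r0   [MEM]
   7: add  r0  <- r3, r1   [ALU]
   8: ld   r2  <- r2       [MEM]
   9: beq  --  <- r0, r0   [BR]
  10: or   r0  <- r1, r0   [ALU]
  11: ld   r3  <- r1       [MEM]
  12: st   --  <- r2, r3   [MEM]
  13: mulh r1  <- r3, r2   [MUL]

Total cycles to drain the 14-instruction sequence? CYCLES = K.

CYCLES = 10

  cy0 -> i0 (and.ALU) RAW r1
  cy1 -> i1 (or.ALU) RAW r0
  cy2 -> i2+i3 (mulh.MUL/sll.ALU) pair
  cy3 -> i4 (sub.ALU) RAW r1
  cy4 -> i5 (sll.ALU) RAW r0
  cy5 -> i6+i7 (st.MEM/add.ALU) pair
  cy6 -> i8 (ld.MEM) no-port MEM/BR
  cy7 -> i9+i10 (beq.BR/or.ALU) pair
  cy8 -> i11 (ld.MEM) no-port MEM/MEM
  cy9 -> i12+i13 (st.MEM/mulh.MUL) pair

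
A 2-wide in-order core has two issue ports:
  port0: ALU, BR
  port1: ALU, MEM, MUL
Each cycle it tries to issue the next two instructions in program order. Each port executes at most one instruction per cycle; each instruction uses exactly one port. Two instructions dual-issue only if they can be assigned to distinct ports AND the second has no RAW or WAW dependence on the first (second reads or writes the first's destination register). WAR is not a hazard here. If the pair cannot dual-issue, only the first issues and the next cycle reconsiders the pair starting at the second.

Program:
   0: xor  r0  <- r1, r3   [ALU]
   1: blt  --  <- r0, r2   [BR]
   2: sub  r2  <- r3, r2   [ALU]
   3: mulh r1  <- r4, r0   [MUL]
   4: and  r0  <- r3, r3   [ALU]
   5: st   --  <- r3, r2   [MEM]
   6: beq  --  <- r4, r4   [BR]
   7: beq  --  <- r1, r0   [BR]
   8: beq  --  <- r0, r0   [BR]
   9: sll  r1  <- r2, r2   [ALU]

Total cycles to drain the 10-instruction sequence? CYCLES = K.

  cy0 -> i0 (xor.ALU) RAW r0
  cy1 -> i1,i2 (blt.BR/sub.ALU) 2-wide
  cy2 -> i3,i4 (mulh.MUL/and.ALU) 2-wide
  cy3 -> i5,i6 (st.MEM/beq.BR) 2-wide
  cy4 -> i7 (beq.BR) no-port BR/BR
  cy5 -> i8,i9 (beq.BR/sll.ALU) 2-wide

CYCLES = 6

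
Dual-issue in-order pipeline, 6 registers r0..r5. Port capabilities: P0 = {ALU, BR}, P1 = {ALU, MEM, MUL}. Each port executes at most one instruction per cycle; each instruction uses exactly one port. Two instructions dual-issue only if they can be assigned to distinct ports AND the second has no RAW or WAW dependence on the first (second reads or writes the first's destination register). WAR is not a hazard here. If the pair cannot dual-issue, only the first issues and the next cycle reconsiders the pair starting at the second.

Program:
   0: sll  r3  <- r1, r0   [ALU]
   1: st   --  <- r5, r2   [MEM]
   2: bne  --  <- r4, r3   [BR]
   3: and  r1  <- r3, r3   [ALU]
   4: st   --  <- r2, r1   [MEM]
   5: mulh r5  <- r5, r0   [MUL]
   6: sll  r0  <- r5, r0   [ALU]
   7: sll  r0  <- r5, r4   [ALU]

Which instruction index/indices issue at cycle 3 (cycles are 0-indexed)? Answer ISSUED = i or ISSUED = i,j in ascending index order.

ISSUED = 5

t=0 i0+i1:sll.ALU;st.MEM ; pair
t=1 i2+i3:bne.BR;and.ALU ; pair
t=2 i4:st.MEM ; no-port MEM/MUL
t=3 i5:mulh.MUL ; RAW r5
t=4 i6:sll.ALU ; WAW r0
t=5 i7:sll.ALU ; tail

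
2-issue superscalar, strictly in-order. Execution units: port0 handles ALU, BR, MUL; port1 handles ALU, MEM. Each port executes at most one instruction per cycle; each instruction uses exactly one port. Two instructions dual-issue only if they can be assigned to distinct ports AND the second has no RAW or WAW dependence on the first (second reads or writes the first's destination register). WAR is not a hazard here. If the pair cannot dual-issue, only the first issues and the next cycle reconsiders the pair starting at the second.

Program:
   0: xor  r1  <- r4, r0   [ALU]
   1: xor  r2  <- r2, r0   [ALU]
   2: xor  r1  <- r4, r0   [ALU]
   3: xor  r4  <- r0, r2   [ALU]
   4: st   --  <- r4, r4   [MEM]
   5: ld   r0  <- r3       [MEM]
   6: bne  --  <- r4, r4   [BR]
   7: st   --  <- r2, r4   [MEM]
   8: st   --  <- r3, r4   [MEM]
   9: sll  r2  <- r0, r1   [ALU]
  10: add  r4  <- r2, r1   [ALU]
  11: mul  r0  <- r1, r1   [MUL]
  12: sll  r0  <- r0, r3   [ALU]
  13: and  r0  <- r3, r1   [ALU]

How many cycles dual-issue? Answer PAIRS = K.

#0 head=0: xor.ALU;xor.ALU i0,i1 pair
#1 head=2: xor.ALU;xor.ALU i2,i3 pair
#2 head=4: st.MEM i4 no-port MEM/MEM
#3 head=5: ld.MEM;bne.BR i5,i6 pair
#4 head=7: st.MEM i7 no-port MEM/MEM
#5 head=8: st.MEM;sll.ALU i8,i9 pair
#6 head=10: add.ALU;mul.MUL i10,i11 pair
#7 head=12: sll.ALU i12 WAW r0
#8 head=13: and.ALU i13 tail

PAIRS = 5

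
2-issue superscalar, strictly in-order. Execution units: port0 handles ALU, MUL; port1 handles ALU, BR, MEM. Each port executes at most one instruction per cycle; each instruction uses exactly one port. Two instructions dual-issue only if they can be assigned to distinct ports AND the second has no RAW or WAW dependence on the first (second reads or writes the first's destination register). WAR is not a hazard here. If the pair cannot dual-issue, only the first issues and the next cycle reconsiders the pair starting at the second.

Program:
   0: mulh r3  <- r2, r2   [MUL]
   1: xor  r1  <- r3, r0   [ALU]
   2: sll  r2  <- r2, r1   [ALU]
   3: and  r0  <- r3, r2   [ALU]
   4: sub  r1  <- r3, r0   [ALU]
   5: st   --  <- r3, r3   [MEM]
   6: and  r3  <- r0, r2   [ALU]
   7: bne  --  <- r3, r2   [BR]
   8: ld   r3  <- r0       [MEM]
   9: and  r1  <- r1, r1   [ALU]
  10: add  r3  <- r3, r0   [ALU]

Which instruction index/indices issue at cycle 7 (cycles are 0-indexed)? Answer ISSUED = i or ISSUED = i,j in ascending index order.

ISSUED = 8,9

[0] i0  mulh  -- RAW r3
[1] i1  xor  -- RAW r1
[2] i2  sll  -- RAW r2
[3] i3  and  -- RAW r0
[4] i4&i5  sub+st  -- 2-wide
[5] i6  and  -- RAW r3
[6] i7  bne  -- no-port BR/MEM
[7] i8&i9  ld+and  -- 2-wide
[8] i10  add  -- tail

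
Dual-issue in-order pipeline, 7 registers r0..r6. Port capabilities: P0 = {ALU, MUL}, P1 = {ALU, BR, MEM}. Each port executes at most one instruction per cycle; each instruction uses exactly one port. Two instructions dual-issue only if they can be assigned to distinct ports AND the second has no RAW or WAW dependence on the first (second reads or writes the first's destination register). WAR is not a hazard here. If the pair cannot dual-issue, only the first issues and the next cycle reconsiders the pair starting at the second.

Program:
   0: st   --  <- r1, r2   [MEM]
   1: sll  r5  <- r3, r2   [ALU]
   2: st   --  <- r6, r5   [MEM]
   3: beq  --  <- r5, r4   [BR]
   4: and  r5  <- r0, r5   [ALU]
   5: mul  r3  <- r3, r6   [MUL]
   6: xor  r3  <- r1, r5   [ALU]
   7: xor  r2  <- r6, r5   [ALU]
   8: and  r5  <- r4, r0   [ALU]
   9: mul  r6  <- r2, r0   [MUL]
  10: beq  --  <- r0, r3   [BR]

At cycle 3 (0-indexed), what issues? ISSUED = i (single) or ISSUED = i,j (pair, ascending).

[0] i0+i1  st.MEM/sll.ALU  -- dual
[1] i2  st.MEM  -- no-port MEM/BR
[2] i3+i4  beq.BR/and.ALU  -- dual
[3] i5  mul.MUL  -- WAW r3
[4] i6+i7  xor.ALU/xor.ALU  -- dual
[5] i8+i9  and.ALU/mul.MUL  -- dual
[6] i10  beq.BR  -- tail

ISSUED = 5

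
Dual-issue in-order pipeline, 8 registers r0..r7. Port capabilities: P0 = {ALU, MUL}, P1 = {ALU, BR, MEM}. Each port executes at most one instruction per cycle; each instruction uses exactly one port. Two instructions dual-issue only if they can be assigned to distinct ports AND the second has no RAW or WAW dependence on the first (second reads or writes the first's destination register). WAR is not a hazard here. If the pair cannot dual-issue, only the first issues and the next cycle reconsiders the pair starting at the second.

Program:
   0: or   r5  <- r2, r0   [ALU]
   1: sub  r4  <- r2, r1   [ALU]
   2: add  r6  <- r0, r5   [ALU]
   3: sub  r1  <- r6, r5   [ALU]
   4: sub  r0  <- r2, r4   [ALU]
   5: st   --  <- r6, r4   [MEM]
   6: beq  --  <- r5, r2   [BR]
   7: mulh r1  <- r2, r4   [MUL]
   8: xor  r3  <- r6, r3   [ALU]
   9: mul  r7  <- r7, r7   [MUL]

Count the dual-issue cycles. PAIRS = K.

0. or.ALU;sub.ALU @i0+i1  | 2-wide
1. add.ALU @i2  | RAW r6
2. sub.ALU;sub.ALU @i3+i4  | 2-wide
3. st.MEM @i5  | no-port MEM/BR
4. beq.BR;mulh.MUL @i6+i7  | 2-wide
5. xor.ALU;mul.MUL @i8+i9  | 2-wide

PAIRS = 4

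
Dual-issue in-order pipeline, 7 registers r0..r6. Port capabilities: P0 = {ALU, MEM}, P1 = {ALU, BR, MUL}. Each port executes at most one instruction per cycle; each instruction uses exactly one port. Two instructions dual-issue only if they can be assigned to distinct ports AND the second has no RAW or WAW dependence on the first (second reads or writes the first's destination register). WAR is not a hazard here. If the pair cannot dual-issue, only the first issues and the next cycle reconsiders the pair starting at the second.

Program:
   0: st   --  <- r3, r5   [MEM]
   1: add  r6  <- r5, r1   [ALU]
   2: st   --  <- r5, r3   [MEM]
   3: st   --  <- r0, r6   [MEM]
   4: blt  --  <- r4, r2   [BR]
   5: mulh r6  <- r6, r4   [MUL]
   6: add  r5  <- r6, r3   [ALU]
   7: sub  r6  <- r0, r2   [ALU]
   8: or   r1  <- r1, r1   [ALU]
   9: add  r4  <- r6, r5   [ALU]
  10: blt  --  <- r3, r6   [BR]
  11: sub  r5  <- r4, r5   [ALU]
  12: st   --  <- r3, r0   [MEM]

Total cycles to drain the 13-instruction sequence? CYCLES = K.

[0] i0,i1  st.MEM+add.ALU  -- dual
[1] i2  st.MEM  -- no-port MEM/MEM
[2] i3,i4  st.MEM+blt.BR  -- dual
[3] i5  mulh.MUL  -- RAW r6
[4] i6,i7  add.ALU+sub.ALU  -- dual
[5] i8,i9  or.ALU+add.ALU  -- dual
[6] i10,i11  blt.BR+sub.ALU  -- dual
[7] i12  st.MEM  -- tail

CYCLES = 8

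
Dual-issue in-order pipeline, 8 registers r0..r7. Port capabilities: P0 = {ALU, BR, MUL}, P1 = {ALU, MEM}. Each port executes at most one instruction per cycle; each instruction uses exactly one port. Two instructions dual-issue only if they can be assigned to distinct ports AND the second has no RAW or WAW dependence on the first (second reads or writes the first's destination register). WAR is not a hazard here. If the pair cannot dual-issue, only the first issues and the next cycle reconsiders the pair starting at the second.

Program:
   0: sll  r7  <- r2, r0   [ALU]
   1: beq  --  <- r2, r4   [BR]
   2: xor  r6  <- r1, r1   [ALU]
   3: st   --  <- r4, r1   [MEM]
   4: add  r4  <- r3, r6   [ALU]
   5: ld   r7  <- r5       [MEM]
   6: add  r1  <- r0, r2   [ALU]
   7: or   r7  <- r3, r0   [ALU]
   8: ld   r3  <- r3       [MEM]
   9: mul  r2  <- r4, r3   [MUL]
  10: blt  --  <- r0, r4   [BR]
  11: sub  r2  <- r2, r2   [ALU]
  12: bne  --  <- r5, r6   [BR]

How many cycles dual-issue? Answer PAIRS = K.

PAIRS = 5

0. sll.ALU;beq.BR @i0/i1  | pair
1. xor.ALU;st.MEM @i2/i3  | pair
2. add.ALU;ld.MEM @i4/i5  | pair
3. add.ALU;or.ALU @i6/i7  | pair
4. ld.MEM @i8  | RAW r3
5. mul.MUL @i9  | no-port MUL/BR
6. blt.BR;sub.ALU @i10/i11  | pair
7. bne.BR @i12  | tail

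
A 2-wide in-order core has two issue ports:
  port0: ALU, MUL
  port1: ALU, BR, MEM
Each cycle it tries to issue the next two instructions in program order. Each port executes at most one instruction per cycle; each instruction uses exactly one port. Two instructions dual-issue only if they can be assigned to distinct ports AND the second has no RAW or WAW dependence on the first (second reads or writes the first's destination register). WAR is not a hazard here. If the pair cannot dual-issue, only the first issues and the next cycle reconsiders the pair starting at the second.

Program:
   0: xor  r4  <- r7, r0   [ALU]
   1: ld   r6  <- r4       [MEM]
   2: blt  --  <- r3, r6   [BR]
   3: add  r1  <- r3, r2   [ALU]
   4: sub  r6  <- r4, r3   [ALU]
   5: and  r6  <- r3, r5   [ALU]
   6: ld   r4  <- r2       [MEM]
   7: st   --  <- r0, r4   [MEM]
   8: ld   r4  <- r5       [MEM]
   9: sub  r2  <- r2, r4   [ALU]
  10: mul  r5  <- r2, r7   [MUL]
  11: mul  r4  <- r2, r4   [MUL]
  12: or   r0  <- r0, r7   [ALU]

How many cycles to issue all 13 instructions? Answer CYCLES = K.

[0] i0  xor.ALU  -- RAW r4
[1] i1  ld.MEM  -- no-port MEM/BR
[2] i2&i3  blt.BR;add.ALU  -- 2-wide
[3] i4  sub.ALU  -- WAW r6
[4] i5&i6  and.ALU;ld.MEM  -- 2-wide
[5] i7  st.MEM  -- no-port MEM/MEM
[6] i8  ld.MEM  -- RAW r4
[7] i9  sub.ALU  -- RAW r2
[8] i10  mul.MUL  -- no-port MUL/MUL
[9] i11&i12  mul.MUL;or.ALU  -- 2-wide

CYCLES = 10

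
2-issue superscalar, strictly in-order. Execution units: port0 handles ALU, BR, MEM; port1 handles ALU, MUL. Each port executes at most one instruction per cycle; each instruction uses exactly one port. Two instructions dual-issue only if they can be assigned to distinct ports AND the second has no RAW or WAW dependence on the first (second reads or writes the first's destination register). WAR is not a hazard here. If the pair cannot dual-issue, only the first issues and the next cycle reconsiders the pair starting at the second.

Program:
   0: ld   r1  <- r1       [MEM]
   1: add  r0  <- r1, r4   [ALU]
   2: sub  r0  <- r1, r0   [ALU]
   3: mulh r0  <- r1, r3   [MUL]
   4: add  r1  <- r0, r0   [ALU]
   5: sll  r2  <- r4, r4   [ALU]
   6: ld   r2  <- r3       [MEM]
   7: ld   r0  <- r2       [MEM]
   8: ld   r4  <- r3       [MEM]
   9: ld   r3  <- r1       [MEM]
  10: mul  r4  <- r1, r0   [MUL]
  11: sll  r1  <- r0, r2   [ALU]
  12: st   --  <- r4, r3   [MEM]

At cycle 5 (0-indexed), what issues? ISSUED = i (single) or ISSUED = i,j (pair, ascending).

  cy0 -> i0 (ld) RAW r1
  cy1 -> i1 (add) RAW+WAW r0
  cy2 -> i2 (sub) WAW r0
  cy3 -> i3 (mulh) RAW r0
  cy4 -> i4&i5 (add+sll) dual
  cy5 -> i6 (ld) no-port MEM/MEM
  cy6 -> i7 (ld) no-port MEM/MEM
  cy7 -> i8 (ld) no-port MEM/MEM
  cy8 -> i9&i10 (ld+mul) dual
  cy9 -> i11&i12 (sll+st) dual

ISSUED = 6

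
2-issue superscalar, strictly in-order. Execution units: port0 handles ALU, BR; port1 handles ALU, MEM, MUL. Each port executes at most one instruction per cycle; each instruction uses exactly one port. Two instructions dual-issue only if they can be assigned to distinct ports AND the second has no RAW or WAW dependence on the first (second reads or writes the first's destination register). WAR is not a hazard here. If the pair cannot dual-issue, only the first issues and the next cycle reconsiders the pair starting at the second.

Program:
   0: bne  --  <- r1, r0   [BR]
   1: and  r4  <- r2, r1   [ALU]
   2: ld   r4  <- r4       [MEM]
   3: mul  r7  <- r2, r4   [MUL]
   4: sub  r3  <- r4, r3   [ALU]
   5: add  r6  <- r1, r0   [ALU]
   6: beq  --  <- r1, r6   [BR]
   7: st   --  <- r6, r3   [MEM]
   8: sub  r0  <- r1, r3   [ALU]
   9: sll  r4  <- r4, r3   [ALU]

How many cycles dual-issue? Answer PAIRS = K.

PAIRS = 4

0. bne/and @i0/i1  | pair
1. ld @i2  | no-port MEM/MUL
2. mul/sub @i3/i4  | pair
3. add @i5  | RAW r6
4. beq/st @i6/i7  | pair
5. sub/sll @i8/i9  | pair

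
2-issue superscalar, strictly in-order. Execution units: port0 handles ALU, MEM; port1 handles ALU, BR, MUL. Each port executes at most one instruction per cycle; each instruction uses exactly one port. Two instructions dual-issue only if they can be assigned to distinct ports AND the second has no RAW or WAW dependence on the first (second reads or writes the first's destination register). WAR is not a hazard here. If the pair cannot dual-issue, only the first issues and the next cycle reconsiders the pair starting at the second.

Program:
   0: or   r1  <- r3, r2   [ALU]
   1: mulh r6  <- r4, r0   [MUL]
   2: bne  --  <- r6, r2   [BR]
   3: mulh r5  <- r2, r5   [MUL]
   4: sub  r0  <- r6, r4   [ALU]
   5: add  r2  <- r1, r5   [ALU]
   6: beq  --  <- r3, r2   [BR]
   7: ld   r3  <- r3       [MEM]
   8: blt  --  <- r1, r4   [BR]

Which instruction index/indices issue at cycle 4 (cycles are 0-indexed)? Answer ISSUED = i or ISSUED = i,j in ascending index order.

ISSUED = 6,7

  cy0 -> i0,i1 (or.ALU;mulh.MUL) pair
  cy1 -> i2 (bne.BR) no-port BR/MUL
  cy2 -> i3,i4 (mulh.MUL;sub.ALU) pair
  cy3 -> i5 (add.ALU) RAW r2
  cy4 -> i6,i7 (beq.BR;ld.MEM) pair
  cy5 -> i8 (blt.BR) tail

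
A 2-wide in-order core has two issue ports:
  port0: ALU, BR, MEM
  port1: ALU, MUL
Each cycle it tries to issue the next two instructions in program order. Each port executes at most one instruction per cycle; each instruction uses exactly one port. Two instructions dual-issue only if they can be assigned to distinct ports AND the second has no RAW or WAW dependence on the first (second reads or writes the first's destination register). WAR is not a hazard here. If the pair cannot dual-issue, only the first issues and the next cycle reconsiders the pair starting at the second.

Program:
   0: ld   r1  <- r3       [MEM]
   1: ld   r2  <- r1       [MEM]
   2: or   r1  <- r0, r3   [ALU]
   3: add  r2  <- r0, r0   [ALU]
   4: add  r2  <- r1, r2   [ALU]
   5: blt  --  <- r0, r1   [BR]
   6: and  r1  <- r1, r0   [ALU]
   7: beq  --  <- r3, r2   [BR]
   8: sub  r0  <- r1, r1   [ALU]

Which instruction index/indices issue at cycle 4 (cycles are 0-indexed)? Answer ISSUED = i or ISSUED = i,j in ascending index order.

ISSUED = 6,7

#0 head=0: ld i0 no-port MEM/MEM
#1 head=1: ld or i1&i2 dual
#2 head=3: add i3 RAW+WAW r2
#3 head=4: add blt i4&i5 dual
#4 head=6: and beq i6&i7 dual
#5 head=8: sub i8 tail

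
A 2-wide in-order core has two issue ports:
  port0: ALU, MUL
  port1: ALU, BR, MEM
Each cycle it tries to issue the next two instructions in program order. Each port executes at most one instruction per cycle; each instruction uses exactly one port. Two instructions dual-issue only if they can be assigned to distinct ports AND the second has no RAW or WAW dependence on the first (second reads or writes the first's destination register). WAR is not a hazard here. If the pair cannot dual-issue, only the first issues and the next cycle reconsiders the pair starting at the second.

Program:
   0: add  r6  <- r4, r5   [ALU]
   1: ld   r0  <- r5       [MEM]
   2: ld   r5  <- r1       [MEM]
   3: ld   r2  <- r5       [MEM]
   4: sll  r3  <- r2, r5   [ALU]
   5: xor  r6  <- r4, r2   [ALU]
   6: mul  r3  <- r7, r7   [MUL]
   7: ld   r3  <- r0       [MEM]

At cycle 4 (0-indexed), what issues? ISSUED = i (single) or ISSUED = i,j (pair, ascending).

ISSUED = 6

#0 head=0: add.ALU+ld.MEM i0+i1 dual
#1 head=2: ld.MEM i2 no-port MEM/MEM
#2 head=3: ld.MEM i3 RAW r2
#3 head=4: sll.ALU+xor.ALU i4+i5 dual
#4 head=6: mul.MUL i6 WAW r3
#5 head=7: ld.MEM i7 tail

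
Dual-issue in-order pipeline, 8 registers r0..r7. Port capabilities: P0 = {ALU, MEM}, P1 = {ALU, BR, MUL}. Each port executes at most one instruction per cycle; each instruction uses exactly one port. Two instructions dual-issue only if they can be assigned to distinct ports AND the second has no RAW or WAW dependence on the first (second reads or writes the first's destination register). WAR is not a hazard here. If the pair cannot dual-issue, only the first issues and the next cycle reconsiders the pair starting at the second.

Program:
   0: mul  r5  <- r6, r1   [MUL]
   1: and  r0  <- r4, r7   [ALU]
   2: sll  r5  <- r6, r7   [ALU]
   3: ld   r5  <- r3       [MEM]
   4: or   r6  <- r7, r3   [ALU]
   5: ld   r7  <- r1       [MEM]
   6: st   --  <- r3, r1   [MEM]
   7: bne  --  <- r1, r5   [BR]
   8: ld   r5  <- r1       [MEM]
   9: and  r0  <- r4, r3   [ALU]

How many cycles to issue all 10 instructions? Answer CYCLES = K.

CYCLES = 6

t=0 i0&i1:mul.MUL/and.ALU ; pair
t=1 i2:sll.ALU ; WAW r5
t=2 i3&i4:ld.MEM/or.ALU ; pair
t=3 i5:ld.MEM ; no-port MEM/MEM
t=4 i6&i7:st.MEM/bne.BR ; pair
t=5 i8&i9:ld.MEM/and.ALU ; pair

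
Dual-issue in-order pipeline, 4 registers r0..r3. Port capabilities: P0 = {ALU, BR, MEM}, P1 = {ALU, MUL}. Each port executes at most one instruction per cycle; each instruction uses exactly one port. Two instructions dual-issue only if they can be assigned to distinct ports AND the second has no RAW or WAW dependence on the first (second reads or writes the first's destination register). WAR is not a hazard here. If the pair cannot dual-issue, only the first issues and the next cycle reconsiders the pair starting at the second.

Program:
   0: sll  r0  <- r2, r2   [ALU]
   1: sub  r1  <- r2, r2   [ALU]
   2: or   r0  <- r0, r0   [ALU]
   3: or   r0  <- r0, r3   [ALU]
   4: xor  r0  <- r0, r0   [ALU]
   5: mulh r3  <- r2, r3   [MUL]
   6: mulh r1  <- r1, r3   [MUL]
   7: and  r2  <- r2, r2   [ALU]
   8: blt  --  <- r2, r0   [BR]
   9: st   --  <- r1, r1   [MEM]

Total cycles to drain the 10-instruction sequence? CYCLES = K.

CYCLES = 7

t=0 i0,i1:sll.ALU sub.ALU ; 2-wide
t=1 i2:or.ALU ; RAW+WAW r0
t=2 i3:or.ALU ; RAW+WAW r0
t=3 i4,i5:xor.ALU mulh.MUL ; 2-wide
t=4 i6,i7:mulh.MUL and.ALU ; 2-wide
t=5 i8:blt.BR ; no-port BR/MEM
t=6 i9:st.MEM ; tail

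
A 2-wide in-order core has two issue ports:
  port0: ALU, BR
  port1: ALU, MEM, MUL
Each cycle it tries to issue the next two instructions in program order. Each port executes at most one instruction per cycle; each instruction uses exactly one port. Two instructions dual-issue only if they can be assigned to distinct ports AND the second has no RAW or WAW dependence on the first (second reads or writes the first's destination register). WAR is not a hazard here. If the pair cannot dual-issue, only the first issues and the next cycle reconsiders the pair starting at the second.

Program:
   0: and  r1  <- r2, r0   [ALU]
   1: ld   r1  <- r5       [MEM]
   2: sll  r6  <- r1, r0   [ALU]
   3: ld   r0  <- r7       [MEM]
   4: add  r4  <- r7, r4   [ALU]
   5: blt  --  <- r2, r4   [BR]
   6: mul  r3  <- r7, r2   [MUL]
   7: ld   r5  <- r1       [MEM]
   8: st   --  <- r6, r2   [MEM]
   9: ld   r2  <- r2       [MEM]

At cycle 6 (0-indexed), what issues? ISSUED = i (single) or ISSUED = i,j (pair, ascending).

ISSUED = 8

c0: i0 and.ALU  WAW r1
c1: i1 ld.MEM  RAW r1
c2: i2+i3 sll.ALU ld.MEM  2-wide
c3: i4 add.ALU  RAW r4
c4: i5+i6 blt.BR mul.MUL  2-wide
c5: i7 ld.MEM  no-port MEM/MEM
c6: i8 st.MEM  no-port MEM/MEM
c7: i9 ld.MEM  tail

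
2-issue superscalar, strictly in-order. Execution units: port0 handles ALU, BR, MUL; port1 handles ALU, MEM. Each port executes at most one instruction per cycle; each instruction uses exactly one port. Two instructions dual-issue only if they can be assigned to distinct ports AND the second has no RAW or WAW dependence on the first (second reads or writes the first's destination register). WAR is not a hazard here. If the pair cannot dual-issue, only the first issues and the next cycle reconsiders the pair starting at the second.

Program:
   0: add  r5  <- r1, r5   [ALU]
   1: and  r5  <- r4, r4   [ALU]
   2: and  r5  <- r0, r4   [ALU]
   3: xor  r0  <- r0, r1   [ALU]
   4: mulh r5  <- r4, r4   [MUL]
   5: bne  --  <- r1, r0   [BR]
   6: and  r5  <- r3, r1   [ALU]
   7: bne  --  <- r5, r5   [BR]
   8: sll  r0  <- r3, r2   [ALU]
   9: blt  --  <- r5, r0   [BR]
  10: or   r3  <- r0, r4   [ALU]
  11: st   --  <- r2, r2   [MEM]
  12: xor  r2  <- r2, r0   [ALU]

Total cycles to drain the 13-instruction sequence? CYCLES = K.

c0: i0 add.ALU  WAW r5
c1: i1 and.ALU  WAW r5
c2: i2&i3 and.ALU/xor.ALU  dual
c3: i4 mulh.MUL  no-port MUL/BR
c4: i5&i6 bne.BR/and.ALU  dual
c5: i7&i8 bne.BR/sll.ALU  dual
c6: i9&i10 blt.BR/or.ALU  dual
c7: i11&i12 st.MEM/xor.ALU  dual

CYCLES = 8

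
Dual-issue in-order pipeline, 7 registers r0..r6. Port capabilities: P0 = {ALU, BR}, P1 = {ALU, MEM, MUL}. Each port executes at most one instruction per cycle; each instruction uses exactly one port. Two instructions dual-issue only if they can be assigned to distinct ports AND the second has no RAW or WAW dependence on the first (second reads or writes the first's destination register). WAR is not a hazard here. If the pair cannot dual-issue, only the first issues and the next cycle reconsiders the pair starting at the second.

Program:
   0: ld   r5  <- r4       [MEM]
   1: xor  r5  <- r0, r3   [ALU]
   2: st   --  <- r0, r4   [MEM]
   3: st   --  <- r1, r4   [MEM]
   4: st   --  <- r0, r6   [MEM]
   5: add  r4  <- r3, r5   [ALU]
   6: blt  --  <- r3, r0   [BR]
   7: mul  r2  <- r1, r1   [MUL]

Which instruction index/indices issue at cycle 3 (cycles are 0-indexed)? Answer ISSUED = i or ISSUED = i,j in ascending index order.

0. ld @i0  | WAW r5
1. xor;st @i1,i2  | pair
2. st @i3  | no-port MEM/MEM
3. st;add @i4,i5  | pair
4. blt;mul @i6,i7  | pair

ISSUED = 4,5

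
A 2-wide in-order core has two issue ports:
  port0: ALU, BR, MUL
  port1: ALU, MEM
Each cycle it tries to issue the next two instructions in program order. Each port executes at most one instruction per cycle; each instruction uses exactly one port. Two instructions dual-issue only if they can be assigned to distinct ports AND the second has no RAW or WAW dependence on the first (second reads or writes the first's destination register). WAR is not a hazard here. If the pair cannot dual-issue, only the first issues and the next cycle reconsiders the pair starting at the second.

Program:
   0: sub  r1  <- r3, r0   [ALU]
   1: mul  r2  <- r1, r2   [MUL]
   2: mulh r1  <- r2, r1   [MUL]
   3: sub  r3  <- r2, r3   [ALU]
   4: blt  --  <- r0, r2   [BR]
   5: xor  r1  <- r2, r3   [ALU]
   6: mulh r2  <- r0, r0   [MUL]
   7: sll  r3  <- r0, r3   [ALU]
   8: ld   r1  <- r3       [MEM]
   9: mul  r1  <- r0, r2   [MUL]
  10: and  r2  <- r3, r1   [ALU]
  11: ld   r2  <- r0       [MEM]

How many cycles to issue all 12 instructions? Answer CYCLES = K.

CYCLES = 9

t=0 i0:sub.ALU ; RAW r1
t=1 i1:mul.MUL ; no-port MUL/MUL
t=2 i2&i3:mulh.MUL+sub.ALU ; 2-wide
t=3 i4&i5:blt.BR+xor.ALU ; 2-wide
t=4 i6&i7:mulh.MUL+sll.ALU ; 2-wide
t=5 i8:ld.MEM ; WAW r1
t=6 i9:mul.MUL ; RAW r1
t=7 i10:and.ALU ; WAW r2
t=8 i11:ld.MEM ; tail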